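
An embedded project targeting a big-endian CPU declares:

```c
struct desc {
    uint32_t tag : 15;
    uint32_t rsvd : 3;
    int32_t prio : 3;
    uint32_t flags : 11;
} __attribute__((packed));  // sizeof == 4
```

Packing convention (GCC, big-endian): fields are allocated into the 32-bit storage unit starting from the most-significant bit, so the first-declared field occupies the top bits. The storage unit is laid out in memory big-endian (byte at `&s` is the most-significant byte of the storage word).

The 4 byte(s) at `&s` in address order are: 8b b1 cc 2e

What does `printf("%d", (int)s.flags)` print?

[0]=0x8b [1]=0xb1 [2]=0xcc [3]=0x2e (big-endian) → word 0x8bb1cc2e
tag [17+:15] = (word>>17) & 0x7fff = 17880
rsvd [14+:3] = (word>>14) & 0x7 = 7
prio [11+:3] = (word>>11) & 0x7 = 1
flags [0+:11] = (word>>0) & 0x7ff = 1070  ←

1070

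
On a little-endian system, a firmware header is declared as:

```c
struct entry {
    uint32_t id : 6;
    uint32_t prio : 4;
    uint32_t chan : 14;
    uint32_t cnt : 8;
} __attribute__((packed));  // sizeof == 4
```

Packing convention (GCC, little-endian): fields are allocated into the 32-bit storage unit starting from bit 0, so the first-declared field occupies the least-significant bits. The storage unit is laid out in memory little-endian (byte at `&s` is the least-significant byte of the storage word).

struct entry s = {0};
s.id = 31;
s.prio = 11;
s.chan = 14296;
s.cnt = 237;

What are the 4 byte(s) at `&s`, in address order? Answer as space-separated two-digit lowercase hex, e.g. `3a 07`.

df 62 df ed

id (6b) val=31 bits=0x1f at bit 0: 0x0000001f
prio (4b) val=11 bits=0xb at bit 6: 0x000002df
chan (14b) val=14296 bits=0x37d8 at bit 10: 0x00df62df
cnt (8b) val=237 bits=0xed at bit 24: 0xeddf62df
word = 0xeddf62df → little-endian bytes:
  [0]=0xdf  [1]=0x62  [2]=0xdf  [3]=0xed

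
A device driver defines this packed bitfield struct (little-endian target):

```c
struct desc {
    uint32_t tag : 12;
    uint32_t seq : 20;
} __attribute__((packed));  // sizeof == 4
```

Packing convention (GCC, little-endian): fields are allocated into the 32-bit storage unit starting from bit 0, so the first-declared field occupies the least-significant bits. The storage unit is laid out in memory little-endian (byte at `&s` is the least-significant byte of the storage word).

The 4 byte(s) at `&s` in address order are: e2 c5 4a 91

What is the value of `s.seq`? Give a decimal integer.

595116

[0]=0xe2 [1]=0xc5 [2]=0x4a [3]=0x91 (little-endian) → word 0x914ac5e2
tag:12 @ bit 0 → (0x914ac5e2>>0)&0xfff = 0x5e2
seq:20 @ bit 12 → (0x914ac5e2>>12)&0xfffff = 0x914ac  ←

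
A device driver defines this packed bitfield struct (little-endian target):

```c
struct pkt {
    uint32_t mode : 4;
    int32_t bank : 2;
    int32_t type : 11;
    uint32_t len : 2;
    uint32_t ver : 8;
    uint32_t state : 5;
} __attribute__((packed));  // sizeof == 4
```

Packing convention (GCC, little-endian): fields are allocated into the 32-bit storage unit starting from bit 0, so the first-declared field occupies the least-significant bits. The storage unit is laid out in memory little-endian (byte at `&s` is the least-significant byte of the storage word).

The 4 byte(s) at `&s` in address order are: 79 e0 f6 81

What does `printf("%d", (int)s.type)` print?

[0]=0x79 [1]=0xe0 [2]=0xf6 [3]=0x81 (little-endian) → word 0x81f6e079
mode:4 @ bit 0 → (0x81f6e079>>0)&0xf = 0x9
bank:2 @ bit 4 → (0x81f6e079>>4)&0x3 = 0x3
type:11 @ bit 6 → (0x81f6e079>>6)&0x7ff = 0x381  ←
len:2 @ bit 17 → (0x81f6e079>>17)&0x3 = 0x3
ver:8 @ bit 19 → (0x81f6e079>>19)&0xff = 0x3e
state:5 @ bit 27 → (0x81f6e079>>27)&0x1f = 0x10
type signed 11b, MSB=0: value = 897

897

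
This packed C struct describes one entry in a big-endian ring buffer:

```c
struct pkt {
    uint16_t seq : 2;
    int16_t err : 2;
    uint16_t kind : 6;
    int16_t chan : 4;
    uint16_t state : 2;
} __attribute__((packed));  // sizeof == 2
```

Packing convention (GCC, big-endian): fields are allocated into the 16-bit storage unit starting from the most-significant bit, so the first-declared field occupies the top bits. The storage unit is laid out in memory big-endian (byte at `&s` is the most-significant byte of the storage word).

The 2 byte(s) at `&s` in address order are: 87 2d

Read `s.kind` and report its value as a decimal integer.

28

[0]=0x87 [1]=0x2d (big-endian) → word 0x872d
seq:2 @ bit 14 → (0x872d>>14)&0x3 = 0x2
err:2 @ bit 12 → (0x872d>>12)&0x3 = 0x0
kind:6 @ bit 6 → (0x872d>>6)&0x3f = 0x1c  ←
chan:4 @ bit 2 → (0x872d>>2)&0xf = 0xb
state:2 @ bit 0 → (0x872d>>0)&0x3 = 0x1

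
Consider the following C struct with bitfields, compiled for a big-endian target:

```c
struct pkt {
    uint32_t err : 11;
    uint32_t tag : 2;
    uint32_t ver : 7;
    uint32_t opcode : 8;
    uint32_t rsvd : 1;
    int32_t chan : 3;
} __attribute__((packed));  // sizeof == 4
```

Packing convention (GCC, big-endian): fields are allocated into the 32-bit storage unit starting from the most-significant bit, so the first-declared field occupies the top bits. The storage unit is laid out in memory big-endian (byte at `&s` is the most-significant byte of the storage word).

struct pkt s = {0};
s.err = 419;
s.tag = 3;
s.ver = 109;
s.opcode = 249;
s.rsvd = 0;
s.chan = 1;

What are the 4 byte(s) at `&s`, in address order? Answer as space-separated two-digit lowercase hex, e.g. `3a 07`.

err (11b) val=419 bits=0x1a3 at bit 21: 0x34600000
tag (2b) val=3 bits=0x3 at bit 19: 0x34780000
ver (7b) val=109 bits=0x6d at bit 12: 0x347ed000
opcode (8b) val=249 bits=0xf9 at bit 4: 0x347edf90
rsvd (1b) val=0 bits=0x0 at bit 3: 0x347edf90
chan (3b) val=1 bits=0x1 at bit 0: 0x347edf91
word = 0x347edf91 → big-endian bytes:
  [0]=0x34  [1]=0x7e  [2]=0xdf  [3]=0x91

34 7e df 91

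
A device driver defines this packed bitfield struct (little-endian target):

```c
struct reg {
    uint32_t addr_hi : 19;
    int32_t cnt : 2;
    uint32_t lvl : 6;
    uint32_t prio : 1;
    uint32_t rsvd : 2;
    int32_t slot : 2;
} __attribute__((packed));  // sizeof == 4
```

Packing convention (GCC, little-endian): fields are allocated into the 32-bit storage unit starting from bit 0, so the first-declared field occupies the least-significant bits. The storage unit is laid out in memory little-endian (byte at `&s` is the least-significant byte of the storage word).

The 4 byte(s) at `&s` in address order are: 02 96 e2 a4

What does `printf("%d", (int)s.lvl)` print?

39

[0]=0x02 [1]=0x96 [2]=0xe2 [3]=0xa4 (little-endian) → word 0xa4e29602
addr_hi [0+:19] = (word>>0) & 0x7ffff = 169474
cnt [19+:2] = (word>>19) & 0x3 = 0
lvl [21+:6] = (word>>21) & 0x3f = 39  ←
prio [27+:1] = (word>>27) & 0x1 = 0
rsvd [28+:2] = (word>>28) & 0x3 = 2
slot [30+:2] = (word>>30) & 0x3 = 2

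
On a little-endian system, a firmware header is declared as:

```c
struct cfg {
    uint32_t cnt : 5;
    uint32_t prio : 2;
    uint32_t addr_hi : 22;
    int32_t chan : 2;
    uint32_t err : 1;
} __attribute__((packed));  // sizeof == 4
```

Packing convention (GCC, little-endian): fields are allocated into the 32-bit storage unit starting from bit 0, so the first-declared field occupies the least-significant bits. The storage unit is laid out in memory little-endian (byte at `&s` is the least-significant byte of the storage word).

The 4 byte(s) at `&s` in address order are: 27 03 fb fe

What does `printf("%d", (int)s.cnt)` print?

[0]=0x27 [1]=0x03 [2]=0xfb [3]=0xfe (little-endian) → word 0xfefb0327
cnt [0+:5] = (word>>0) & 0x1f = 7  ←
prio [5+:2] = (word>>5) & 0x3 = 1
addr_hi [7+:22] = (word>>7) & 0x3fffff = 4060678
chan [29+:2] = (word>>29) & 0x3 = 3
err [31+:1] = (word>>31) & 0x1 = 1

7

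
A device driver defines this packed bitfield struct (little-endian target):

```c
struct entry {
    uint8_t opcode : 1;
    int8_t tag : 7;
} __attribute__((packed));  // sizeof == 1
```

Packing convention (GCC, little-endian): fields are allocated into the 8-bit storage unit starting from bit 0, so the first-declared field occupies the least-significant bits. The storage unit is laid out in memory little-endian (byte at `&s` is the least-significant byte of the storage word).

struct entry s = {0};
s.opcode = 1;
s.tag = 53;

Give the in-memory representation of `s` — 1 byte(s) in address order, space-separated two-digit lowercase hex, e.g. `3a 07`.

6b

opcode:1 = 1 → 0x1 << 0 → word 0x01
tag:7 = 53 → 0x35 << 1 → word 0x6b
word = 0x6b → little-endian bytes:
  [0]=0x6b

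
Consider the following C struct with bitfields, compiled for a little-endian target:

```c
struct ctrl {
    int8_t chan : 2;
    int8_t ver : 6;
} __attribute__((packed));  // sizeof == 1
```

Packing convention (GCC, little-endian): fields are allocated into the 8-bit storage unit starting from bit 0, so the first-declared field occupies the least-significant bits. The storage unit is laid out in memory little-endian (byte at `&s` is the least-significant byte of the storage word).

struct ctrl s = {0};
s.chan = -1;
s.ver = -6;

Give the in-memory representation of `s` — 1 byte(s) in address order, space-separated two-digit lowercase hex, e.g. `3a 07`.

eb

chan:2 = -1 → 0x3 << 0 → word 0x03
ver:6 = -6 → 0x3a << 2 → word 0xeb
word = 0xeb → little-endian bytes:
  [0]=0xeb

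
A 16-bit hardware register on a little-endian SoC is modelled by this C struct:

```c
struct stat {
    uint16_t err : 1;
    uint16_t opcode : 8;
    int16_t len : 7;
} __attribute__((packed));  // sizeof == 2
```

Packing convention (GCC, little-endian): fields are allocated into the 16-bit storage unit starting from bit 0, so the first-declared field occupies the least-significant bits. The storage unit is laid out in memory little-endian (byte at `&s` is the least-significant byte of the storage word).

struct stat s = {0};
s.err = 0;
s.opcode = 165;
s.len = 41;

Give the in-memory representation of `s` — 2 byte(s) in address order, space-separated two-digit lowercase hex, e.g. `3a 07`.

4a 53

err:1 = 0 → 0x0 << 0 → word 0x0000
opcode:8 = 165 → 0xa5 << 1 → word 0x014a
len:7 = 41 → 0x29 << 9 → word 0x534a
word = 0x534a → little-endian bytes:
  [0]=0x4a  [1]=0x53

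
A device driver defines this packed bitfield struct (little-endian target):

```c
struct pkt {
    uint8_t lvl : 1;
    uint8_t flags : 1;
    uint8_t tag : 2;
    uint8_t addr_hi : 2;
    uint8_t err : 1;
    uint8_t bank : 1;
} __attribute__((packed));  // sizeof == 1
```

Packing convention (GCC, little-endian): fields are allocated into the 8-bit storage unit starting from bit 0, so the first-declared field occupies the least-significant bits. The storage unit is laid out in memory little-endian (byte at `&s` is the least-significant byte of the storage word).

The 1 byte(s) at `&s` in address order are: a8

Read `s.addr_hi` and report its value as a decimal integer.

[0]=0xa8 (little-endian) → word 0xa8
lvl [0+:1] = (word>>0) & 0x1 = 0
flags [1+:1] = (word>>1) & 0x1 = 0
tag [2+:2] = (word>>2) & 0x3 = 2
addr_hi [4+:2] = (word>>4) & 0x3 = 2  ←
err [6+:1] = (word>>6) & 0x1 = 0
bank [7+:1] = (word>>7) & 0x1 = 1

2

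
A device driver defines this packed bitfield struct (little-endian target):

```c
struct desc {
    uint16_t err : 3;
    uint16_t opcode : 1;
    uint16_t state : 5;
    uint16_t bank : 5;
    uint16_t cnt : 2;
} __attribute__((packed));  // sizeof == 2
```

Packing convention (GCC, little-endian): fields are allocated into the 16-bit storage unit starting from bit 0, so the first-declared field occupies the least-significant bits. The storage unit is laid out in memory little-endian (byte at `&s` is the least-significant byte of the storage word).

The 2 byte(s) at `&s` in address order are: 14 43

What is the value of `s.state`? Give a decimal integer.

[0]=0x14 [1]=0x43 (little-endian) → word 0x4314
err [0+:3] = (word>>0) & 0x7 = 4
opcode [3+:1] = (word>>3) & 0x1 = 0
state [4+:5] = (word>>4) & 0x1f = 17  ←
bank [9+:5] = (word>>9) & 0x1f = 1
cnt [14+:2] = (word>>14) & 0x3 = 1

17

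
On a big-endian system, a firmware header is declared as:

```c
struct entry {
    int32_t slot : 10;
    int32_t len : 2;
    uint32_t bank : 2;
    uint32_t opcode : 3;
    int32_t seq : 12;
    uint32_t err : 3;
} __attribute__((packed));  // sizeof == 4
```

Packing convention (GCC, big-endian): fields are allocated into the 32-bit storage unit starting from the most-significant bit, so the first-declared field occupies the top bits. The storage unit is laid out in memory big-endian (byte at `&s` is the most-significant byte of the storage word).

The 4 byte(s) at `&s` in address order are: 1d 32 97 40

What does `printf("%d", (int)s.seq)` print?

[0]=0x1d [1]=0x32 [2]=0x97 [3]=0x40 (big-endian) → word 0x1d329740
slot:10 @ bit 22 → (0x1d329740>>22)&0x3ff = 0x74
len:2 @ bit 20 → (0x1d329740>>20)&0x3 = 0x3
bank:2 @ bit 18 → (0x1d329740>>18)&0x3 = 0x0
opcode:3 @ bit 15 → (0x1d329740>>15)&0x7 = 0x5
seq:12 @ bit 3 → (0x1d329740>>3)&0xfff = 0x2e8  ←
err:3 @ bit 0 → (0x1d329740>>0)&0x7 = 0x0
seq signed 12b, MSB=0: value = 744

744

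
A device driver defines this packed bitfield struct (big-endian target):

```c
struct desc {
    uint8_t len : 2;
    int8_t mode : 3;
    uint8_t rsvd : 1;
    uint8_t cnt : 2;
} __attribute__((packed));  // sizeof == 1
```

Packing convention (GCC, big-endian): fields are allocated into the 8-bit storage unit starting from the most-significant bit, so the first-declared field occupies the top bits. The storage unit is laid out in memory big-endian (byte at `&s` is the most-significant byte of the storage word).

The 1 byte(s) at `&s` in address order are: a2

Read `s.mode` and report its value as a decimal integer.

[0]=0xa2 (big-endian) → word 0xa2
len:2 @ bit 6 → (0xa2>>6)&0x3 = 0x2
mode:3 @ bit 3 → (0xa2>>3)&0x7 = 0x4  ←
rsvd:1 @ bit 2 → (0xa2>>2)&0x1 = 0x0
cnt:2 @ bit 0 → (0xa2>>0)&0x3 = 0x2
mode signed 3b, MSB=1: 4 - 8 = -4

-4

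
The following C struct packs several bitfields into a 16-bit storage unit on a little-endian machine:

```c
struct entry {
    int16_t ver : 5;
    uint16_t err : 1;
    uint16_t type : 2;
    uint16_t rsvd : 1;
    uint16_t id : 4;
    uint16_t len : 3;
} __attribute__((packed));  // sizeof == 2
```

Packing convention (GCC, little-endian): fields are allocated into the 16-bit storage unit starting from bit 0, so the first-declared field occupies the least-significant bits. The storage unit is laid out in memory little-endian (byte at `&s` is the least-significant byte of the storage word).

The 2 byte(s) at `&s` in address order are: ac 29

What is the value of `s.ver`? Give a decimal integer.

12

[0]=0xac [1]=0x29 (little-endian) → word 0x29ac
ver [0+:5] = (word>>0) & 0x1f = 12  ←
err [5+:1] = (word>>5) & 0x1 = 1
type [6+:2] = (word>>6) & 0x3 = 2
rsvd [8+:1] = (word>>8) & 0x1 = 1
id [9+:4] = (word>>9) & 0xf = 4
len [13+:3] = (word>>13) & 0x7 = 1
ver signed 5b, MSB=0: value = 12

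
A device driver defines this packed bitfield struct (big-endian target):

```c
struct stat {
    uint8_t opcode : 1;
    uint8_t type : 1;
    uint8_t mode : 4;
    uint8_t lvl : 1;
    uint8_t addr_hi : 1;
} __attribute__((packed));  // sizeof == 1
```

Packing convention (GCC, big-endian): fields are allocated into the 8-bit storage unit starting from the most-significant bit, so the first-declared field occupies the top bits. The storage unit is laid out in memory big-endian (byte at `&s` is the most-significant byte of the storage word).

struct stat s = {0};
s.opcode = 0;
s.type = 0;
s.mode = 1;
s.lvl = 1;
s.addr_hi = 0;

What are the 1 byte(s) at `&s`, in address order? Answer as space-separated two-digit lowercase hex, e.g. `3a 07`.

[7+:1] opcode=0 & 0x1 = 0x0; word=0x00
[6+:1] type=0 & 0x1 = 0x0; word=0x00
[2+:4] mode=1 & 0xf = 0x1; word=0x04
[1+:1] lvl=1 & 0x1 = 0x1; word=0x06
[0+:1] addr_hi=0 & 0x1 = 0x0; word=0x06
word = 0x06 → big-endian bytes:
  [0]=0x06

06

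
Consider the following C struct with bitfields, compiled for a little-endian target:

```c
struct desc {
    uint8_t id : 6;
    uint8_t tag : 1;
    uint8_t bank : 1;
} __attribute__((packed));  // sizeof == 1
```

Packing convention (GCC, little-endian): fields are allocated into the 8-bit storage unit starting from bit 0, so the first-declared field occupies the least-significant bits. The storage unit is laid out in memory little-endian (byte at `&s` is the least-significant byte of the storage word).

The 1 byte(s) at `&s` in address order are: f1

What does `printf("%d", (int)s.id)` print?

49

[0]=0xf1 (little-endian) → word 0xf1
id:6 @ bit 0 → (0xf1>>0)&0x3f = 0x31  ←
tag:1 @ bit 6 → (0xf1>>6)&0x1 = 0x1
bank:1 @ bit 7 → (0xf1>>7)&0x1 = 0x1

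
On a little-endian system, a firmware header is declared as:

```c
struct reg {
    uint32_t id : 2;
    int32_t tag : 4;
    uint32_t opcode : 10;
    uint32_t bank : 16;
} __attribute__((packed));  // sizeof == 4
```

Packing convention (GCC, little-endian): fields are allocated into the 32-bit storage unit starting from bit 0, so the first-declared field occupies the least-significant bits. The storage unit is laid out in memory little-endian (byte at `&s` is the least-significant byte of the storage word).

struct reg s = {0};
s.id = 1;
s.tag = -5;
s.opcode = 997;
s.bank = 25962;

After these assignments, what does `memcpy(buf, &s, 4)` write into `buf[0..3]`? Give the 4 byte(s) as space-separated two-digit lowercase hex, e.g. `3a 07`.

id:2 = 1 → 0x1 << 0 → word 0x00000001
tag:4 = -5 → 0xb << 2 → word 0x0000002d
opcode:10 = 997 → 0x3e5 << 6 → word 0x0000f96d
bank:16 = 25962 → 0x656a << 16 → word 0x656af96d
word = 0x656af96d → little-endian bytes:
  [0]=0x6d  [1]=0xf9  [2]=0x6a  [3]=0x65

6d f9 6a 65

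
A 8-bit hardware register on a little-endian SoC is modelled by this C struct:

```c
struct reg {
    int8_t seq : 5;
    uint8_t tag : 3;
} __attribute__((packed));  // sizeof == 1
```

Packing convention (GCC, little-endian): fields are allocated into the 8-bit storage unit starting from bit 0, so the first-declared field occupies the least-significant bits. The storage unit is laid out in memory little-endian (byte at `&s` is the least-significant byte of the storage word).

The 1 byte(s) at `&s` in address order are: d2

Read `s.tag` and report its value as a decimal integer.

[0]=0xd2 (little-endian) → word 0xd2
seq:5 @ bit 0 → (0xd2>>0)&0x1f = 0x12
tag:3 @ bit 5 → (0xd2>>5)&0x7 = 0x6  ←

6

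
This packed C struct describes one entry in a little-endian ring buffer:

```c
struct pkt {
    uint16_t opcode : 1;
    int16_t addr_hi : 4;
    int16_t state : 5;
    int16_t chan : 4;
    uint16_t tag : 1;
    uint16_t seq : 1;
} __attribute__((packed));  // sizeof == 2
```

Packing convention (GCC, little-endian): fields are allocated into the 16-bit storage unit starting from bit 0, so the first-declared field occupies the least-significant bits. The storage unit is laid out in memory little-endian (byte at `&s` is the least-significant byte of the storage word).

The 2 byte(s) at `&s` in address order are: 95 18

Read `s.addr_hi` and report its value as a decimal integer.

[0]=0x95 [1]=0x18 (little-endian) → word 0x1895
opcode [0+:1] = (word>>0) & 0x1 = 1
addr_hi [1+:4] = (word>>1) & 0xf = 10  ←
state [5+:5] = (word>>5) & 0x1f = 4
chan [10+:4] = (word>>10) & 0xf = 6
tag [14+:1] = (word>>14) & 0x1 = 0
seq [15+:1] = (word>>15) & 0x1 = 0
addr_hi signed 4b, MSB=1: 10 - 16 = -6

-6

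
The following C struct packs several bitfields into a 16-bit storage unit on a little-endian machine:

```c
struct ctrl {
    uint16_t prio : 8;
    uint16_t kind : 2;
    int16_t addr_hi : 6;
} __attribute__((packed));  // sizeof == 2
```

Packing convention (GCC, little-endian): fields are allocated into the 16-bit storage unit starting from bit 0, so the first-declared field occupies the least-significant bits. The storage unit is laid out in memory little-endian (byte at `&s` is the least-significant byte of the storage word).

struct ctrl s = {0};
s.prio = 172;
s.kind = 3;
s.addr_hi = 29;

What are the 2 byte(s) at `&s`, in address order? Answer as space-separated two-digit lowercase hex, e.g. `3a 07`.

ac 77

[0+:8] prio=172 & 0xff = 0xac; word=0x00ac
[8+:2] kind=3 & 0x3 = 0x3; word=0x03ac
[10+:6] addr_hi=29 & 0x3f = 0x1d; word=0x77ac
word = 0x77ac → little-endian bytes:
  [0]=0xac  [1]=0x77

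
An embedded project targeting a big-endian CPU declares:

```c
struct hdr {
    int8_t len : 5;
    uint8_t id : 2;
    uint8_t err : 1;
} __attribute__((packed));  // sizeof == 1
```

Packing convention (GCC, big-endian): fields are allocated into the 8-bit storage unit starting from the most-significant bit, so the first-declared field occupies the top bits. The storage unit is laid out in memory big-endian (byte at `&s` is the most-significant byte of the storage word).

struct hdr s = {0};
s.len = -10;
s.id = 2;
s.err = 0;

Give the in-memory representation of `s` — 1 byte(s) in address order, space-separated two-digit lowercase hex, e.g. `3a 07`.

b4

[3+:5] len=-10 & 0x1f = 0x16; word=0xb0
[1+:2] id=2 & 0x3 = 0x2; word=0xb4
[0+:1] err=0 & 0x1 = 0x0; word=0xb4
word = 0xb4 → big-endian bytes:
  [0]=0xb4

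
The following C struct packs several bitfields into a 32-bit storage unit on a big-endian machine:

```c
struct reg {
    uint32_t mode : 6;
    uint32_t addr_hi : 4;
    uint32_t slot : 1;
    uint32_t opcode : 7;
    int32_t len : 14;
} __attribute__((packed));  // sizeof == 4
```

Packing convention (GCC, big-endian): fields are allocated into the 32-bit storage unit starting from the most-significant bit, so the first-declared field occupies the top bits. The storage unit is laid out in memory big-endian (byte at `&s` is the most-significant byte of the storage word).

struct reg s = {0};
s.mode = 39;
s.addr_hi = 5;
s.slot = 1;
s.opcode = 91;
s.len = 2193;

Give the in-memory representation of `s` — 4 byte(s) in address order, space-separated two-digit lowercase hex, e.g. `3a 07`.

9d 76 c8 91

mode (6b) val=39 bits=0x27 at bit 26: 0x9c000000
addr_hi (4b) val=5 bits=0x5 at bit 22: 0x9d400000
slot (1b) val=1 bits=0x1 at bit 21: 0x9d600000
opcode (7b) val=91 bits=0x5b at bit 14: 0x9d76c000
len (14b) val=2193 bits=0x891 at bit 0: 0x9d76c891
word = 0x9d76c891 → big-endian bytes:
  [0]=0x9d  [1]=0x76  [2]=0xc8  [3]=0x91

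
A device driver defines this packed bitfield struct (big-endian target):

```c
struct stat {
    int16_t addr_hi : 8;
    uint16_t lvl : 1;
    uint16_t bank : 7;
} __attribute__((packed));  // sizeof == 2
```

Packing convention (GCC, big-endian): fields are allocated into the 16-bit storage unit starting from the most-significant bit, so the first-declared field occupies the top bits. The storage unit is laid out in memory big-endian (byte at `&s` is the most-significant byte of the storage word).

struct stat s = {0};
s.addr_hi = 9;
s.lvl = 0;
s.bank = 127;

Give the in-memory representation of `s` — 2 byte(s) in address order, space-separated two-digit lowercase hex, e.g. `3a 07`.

[8+:8] addr_hi=9 & 0xff = 0x9; word=0x0900
[7+:1] lvl=0 & 0x1 = 0x0; word=0x0900
[0+:7] bank=127 & 0x7f = 0x7f; word=0x097f
word = 0x097f → big-endian bytes:
  [0]=0x09  [1]=0x7f

09 7f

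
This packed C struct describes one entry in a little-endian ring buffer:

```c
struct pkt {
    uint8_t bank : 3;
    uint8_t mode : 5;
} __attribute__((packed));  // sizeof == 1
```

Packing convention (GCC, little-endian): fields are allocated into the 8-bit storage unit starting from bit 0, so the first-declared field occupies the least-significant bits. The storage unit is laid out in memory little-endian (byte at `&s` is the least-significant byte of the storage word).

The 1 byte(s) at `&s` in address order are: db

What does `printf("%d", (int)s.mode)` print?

[0]=0xdb (little-endian) → word 0xdb
bank:3 @ bit 0 → (0xdb>>0)&0x7 = 0x3
mode:5 @ bit 3 → (0xdb>>3)&0x1f = 0x1b  ←

27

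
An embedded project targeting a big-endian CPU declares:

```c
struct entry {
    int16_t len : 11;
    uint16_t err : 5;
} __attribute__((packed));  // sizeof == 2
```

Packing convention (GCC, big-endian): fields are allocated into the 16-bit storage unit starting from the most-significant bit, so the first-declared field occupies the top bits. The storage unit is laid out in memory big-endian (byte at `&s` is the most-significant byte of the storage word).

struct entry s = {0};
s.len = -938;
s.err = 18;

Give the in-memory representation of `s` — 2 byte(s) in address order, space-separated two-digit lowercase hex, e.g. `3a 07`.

8a d2

len:11 = -938 → 0x456 << 5 → word 0x8ac0
err:5 = 18 → 0x12 << 0 → word 0x8ad2
word = 0x8ad2 → big-endian bytes:
  [0]=0x8a  [1]=0xd2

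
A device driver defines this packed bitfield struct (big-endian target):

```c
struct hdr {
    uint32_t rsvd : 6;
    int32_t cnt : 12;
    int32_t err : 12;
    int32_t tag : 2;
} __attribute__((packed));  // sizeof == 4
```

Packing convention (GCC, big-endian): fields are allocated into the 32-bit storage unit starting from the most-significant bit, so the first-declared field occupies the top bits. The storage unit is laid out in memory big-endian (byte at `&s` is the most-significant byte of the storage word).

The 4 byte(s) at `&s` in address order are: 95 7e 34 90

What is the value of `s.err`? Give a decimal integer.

-732

[0]=0x95 [1]=0x7e [2]=0x34 [3]=0x90 (big-endian) → word 0x957e3490
rsvd:6 @ bit 26 → (0x957e3490>>26)&0x3f = 0x25
cnt:12 @ bit 14 → (0x957e3490>>14)&0xfff = 0x5f8
err:12 @ bit 2 → (0x957e3490>>2)&0xfff = 0xd24  ←
tag:2 @ bit 0 → (0x957e3490>>0)&0x3 = 0x0
err signed 12b, MSB=1: 3364 - 4096 = -732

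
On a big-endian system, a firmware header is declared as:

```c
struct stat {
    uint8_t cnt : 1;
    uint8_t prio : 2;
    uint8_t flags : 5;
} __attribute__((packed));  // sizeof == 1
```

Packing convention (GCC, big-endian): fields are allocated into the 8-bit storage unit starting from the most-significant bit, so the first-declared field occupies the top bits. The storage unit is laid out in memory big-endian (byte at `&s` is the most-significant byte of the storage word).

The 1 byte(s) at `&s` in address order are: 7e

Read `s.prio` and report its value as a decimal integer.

[0]=0x7e (big-endian) → word 0x7e
cnt [7+:1] = (word>>7) & 0x1 = 0
prio [5+:2] = (word>>5) & 0x3 = 3  ←
flags [0+:5] = (word>>0) & 0x1f = 30

3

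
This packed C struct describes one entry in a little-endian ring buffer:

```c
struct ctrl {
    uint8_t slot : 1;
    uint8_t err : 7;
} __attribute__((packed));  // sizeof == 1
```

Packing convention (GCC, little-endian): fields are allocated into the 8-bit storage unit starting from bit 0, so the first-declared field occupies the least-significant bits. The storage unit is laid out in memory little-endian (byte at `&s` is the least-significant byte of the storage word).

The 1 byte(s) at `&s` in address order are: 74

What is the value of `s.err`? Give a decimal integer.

[0]=0x74 (little-endian) → word 0x74
slot [0+:1] = (word>>0) & 0x1 = 0
err [1+:7] = (word>>1) & 0x7f = 58  ←

58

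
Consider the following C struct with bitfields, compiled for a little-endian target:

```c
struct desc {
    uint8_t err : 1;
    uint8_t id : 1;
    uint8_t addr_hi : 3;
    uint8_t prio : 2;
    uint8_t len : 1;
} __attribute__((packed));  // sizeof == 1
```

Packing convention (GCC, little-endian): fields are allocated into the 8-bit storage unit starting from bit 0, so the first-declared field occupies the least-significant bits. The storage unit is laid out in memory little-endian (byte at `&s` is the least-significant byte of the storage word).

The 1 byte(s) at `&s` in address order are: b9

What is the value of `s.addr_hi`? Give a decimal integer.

[0]=0xb9 (little-endian) → word 0xb9
err:1 @ bit 0 → (0xb9>>0)&0x1 = 0x1
id:1 @ bit 1 → (0xb9>>1)&0x1 = 0x0
addr_hi:3 @ bit 2 → (0xb9>>2)&0x7 = 0x6  ←
prio:2 @ bit 5 → (0xb9>>5)&0x3 = 0x1
len:1 @ bit 7 → (0xb9>>7)&0x1 = 0x1

6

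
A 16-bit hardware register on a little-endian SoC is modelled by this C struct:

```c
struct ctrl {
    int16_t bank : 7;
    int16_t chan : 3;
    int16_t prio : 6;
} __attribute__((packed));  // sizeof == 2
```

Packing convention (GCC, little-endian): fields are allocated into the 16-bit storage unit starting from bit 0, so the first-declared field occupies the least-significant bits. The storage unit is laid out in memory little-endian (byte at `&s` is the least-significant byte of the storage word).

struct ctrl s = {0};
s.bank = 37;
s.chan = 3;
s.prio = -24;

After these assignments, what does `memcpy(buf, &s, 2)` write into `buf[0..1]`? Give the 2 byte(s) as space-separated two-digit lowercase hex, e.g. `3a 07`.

a5 a1

bank:7 = 37 → 0x25 << 0 → word 0x0025
chan:3 = 3 → 0x3 << 7 → word 0x01a5
prio:6 = -24 → 0x28 << 10 → word 0xa1a5
word = 0xa1a5 → little-endian bytes:
  [0]=0xa5  [1]=0xa1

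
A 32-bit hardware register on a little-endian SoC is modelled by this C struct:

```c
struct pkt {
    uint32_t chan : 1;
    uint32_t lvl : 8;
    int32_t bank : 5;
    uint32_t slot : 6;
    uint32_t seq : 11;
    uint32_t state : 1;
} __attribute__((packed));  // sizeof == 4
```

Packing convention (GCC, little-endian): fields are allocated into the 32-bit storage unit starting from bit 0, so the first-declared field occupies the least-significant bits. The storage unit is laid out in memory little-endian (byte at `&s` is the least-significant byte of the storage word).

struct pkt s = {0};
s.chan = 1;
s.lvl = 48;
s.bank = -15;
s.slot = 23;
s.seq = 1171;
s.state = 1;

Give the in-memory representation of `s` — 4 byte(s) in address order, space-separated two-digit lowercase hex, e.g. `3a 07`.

chan:1 = 1 → 0x1 << 0 → word 0x00000001
lvl:8 = 48 → 0x30 << 1 → word 0x00000061
bank:5 = -15 → 0x11 << 9 → word 0x00002261
slot:6 = 23 → 0x17 << 14 → word 0x0005e261
seq:11 = 1171 → 0x493 << 20 → word 0x4935e261
state:1 = 1 → 0x1 << 31 → word 0xc935e261
word = 0xc935e261 → little-endian bytes:
  [0]=0x61  [1]=0xe2  [2]=0x35  [3]=0xc9

61 e2 35 c9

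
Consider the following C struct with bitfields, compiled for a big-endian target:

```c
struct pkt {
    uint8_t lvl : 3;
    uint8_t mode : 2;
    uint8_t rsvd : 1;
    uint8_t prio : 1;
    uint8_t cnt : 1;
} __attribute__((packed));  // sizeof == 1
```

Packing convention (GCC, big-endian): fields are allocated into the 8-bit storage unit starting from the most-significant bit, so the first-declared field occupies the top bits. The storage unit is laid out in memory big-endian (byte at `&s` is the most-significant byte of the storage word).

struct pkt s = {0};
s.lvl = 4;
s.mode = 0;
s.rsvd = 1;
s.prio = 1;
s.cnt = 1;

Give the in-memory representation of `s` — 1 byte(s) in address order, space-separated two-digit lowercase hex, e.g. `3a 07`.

87

lvl:3 = 4 → 0x4 << 5 → word 0x80
mode:2 = 0 → 0x0 << 3 → word 0x80
rsvd:1 = 1 → 0x1 << 2 → word 0x84
prio:1 = 1 → 0x1 << 1 → word 0x86
cnt:1 = 1 → 0x1 << 0 → word 0x87
word = 0x87 → big-endian bytes:
  [0]=0x87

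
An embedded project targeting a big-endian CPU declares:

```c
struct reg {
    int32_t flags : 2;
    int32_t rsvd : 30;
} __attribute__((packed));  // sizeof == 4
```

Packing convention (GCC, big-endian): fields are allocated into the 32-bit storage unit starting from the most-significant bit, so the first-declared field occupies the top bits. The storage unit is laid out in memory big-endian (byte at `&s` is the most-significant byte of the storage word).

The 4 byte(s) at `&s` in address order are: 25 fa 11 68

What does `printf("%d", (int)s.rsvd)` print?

[0]=0x25 [1]=0xfa [2]=0x11 [3]=0x68 (big-endian) → word 0x25fa1168
flags:2 @ bit 30 → (0x25fa1168>>30)&0x3 = 0x0
rsvd:30 @ bit 0 → (0x25fa1168>>0)&0x3fffffff = 0x25fa1168  ←
rsvd signed 30b, MSB=1: 637145448 - 1073741824 = -436596376

-436596376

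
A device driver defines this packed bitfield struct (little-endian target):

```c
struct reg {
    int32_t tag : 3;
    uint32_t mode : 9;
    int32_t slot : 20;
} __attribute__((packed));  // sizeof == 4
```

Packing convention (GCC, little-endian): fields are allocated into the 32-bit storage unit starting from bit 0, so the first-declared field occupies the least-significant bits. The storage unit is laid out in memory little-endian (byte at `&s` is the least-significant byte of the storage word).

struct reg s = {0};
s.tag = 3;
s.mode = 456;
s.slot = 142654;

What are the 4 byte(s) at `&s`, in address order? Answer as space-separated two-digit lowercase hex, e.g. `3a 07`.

43 ee d3 22

tag (3b) val=3 bits=0x3 at bit 0: 0x00000003
mode (9b) val=456 bits=0x1c8 at bit 3: 0x00000e43
slot (20b) val=142654 bits=0x22d3e at bit 12: 0x22d3ee43
word = 0x22d3ee43 → little-endian bytes:
  [0]=0x43  [1]=0xee  [2]=0xd3  [3]=0x22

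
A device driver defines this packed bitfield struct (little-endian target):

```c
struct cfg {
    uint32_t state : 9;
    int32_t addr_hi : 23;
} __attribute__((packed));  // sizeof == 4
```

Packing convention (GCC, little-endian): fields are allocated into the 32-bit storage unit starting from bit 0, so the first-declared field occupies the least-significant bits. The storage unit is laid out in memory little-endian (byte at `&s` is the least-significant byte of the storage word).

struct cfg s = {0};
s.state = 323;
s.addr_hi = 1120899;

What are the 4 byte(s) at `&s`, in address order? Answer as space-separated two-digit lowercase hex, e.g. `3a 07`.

state (9b) val=323 bits=0x143 at bit 0: 0x00000143
addr_hi (23b) val=1120899 bits=0x111a83 at bit 9: 0x22350743
word = 0x22350743 → little-endian bytes:
  [0]=0x43  [1]=0x07  [2]=0x35  [3]=0x22

43 07 35 22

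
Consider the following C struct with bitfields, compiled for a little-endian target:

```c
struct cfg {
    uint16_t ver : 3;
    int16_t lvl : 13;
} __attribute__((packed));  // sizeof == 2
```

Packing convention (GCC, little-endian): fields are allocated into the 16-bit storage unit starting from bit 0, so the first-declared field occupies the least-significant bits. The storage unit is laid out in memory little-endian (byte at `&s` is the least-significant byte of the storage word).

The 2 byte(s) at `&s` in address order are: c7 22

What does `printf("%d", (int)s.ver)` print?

7

[0]=0xc7 [1]=0x22 (little-endian) → word 0x22c7
ver:3 @ bit 0 → (0x22c7>>0)&0x7 = 0x7  ←
lvl:13 @ bit 3 → (0x22c7>>3)&0x1fff = 0x458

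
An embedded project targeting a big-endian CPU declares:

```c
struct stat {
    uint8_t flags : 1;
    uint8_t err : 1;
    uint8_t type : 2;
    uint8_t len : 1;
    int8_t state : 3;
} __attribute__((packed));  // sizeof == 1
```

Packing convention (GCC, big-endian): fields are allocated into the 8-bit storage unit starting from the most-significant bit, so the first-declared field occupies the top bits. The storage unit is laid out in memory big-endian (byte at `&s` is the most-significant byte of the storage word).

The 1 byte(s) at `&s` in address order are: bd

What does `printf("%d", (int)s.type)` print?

[0]=0xbd (big-endian) → word 0xbd
flags [7+:1] = (word>>7) & 0x1 = 1
err [6+:1] = (word>>6) & 0x1 = 0
type [4+:2] = (word>>4) & 0x3 = 3  ←
len [3+:1] = (word>>3) & 0x1 = 1
state [0+:3] = (word>>0) & 0x7 = 5

3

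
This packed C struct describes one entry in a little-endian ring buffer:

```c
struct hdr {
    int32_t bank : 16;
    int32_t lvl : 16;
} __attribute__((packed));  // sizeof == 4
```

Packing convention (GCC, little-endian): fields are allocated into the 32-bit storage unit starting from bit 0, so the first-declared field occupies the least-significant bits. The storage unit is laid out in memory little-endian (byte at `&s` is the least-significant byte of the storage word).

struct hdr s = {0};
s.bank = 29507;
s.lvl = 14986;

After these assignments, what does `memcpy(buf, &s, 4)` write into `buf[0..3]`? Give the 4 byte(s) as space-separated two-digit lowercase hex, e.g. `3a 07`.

bank (16b) val=29507 bits=0x7343 at bit 0: 0x00007343
lvl (16b) val=14986 bits=0x3a8a at bit 16: 0x3a8a7343
word = 0x3a8a7343 → little-endian bytes:
  [0]=0x43  [1]=0x73  [2]=0x8a  [3]=0x3a

43 73 8a 3a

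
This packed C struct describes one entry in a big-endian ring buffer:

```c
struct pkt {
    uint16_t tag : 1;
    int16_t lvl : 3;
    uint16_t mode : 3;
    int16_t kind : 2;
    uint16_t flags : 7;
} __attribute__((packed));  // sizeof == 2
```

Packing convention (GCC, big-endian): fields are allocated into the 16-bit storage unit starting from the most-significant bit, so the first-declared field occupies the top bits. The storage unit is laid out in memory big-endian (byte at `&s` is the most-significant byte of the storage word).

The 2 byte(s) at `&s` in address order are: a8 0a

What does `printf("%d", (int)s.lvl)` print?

2

[0]=0xa8 [1]=0x0a (big-endian) → word 0xa80a
tag:1 @ bit 15 → (0xa80a>>15)&0x1 = 0x1
lvl:3 @ bit 12 → (0xa80a>>12)&0x7 = 0x2  ←
mode:3 @ bit 9 → (0xa80a>>9)&0x7 = 0x4
kind:2 @ bit 7 → (0xa80a>>7)&0x3 = 0x0
flags:7 @ bit 0 → (0xa80a>>0)&0x7f = 0xa
lvl signed 3b, MSB=0: value = 2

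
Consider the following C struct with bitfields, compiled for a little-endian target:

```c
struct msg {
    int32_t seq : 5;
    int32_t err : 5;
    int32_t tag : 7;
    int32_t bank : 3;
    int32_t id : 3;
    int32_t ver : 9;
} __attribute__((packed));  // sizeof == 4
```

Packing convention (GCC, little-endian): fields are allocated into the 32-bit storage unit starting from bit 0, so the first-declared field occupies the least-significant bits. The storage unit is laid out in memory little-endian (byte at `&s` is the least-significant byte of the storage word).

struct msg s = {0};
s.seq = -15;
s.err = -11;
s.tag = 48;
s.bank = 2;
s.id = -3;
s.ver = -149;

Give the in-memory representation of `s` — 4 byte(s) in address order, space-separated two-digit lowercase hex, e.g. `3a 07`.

[0+:5] seq=-15 & 0x1f = 0x11; word=0x00000011
[5+:5] err=-11 & 0x1f = 0x15; word=0x000002b1
[10+:7] tag=48 & 0x7f = 0x30; word=0x0000c2b1
[17+:3] bank=2 & 0x7 = 0x2; word=0x0004c2b1
[20+:3] id=-3 & 0x7 = 0x5; word=0x0054c2b1
[23+:9] ver=-149 & 0x1ff = 0x16b; word=0xb5d4c2b1
word = 0xb5d4c2b1 → little-endian bytes:
  [0]=0xb1  [1]=0xc2  [2]=0xd4  [3]=0xb5

b1 c2 d4 b5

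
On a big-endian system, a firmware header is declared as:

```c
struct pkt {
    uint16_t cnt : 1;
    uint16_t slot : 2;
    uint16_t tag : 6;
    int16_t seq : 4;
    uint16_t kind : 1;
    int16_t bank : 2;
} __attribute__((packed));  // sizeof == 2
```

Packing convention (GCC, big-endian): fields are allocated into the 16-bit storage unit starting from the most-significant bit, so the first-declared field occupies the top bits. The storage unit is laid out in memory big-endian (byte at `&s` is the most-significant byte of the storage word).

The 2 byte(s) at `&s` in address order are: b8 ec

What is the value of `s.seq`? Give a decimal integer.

-3

[0]=0xb8 [1]=0xec (big-endian) → word 0xb8ec
cnt [15+:1] = (word>>15) & 0x1 = 1
slot [13+:2] = (word>>13) & 0x3 = 1
tag [7+:6] = (word>>7) & 0x3f = 49
seq [3+:4] = (word>>3) & 0xf = 13  ←
kind [2+:1] = (word>>2) & 0x1 = 1
bank [0+:2] = (word>>0) & 0x3 = 0
seq signed 4b, MSB=1: 13 - 16 = -3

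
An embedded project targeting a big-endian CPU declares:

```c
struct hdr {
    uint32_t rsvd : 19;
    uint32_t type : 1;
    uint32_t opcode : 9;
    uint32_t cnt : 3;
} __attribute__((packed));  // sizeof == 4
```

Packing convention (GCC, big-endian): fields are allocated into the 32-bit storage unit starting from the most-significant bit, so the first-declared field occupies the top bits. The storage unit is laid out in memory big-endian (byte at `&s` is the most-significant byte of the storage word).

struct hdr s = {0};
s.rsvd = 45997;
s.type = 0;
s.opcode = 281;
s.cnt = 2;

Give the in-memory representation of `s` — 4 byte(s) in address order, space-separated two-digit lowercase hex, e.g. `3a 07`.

16 75 a8 ca

rsvd:19 = 45997 → 0xb3ad << 13 → word 0x1675a000
type:1 = 0 → 0x0 << 12 → word 0x1675a000
opcode:9 = 281 → 0x119 << 3 → word 0x1675a8c8
cnt:3 = 2 → 0x2 << 0 → word 0x1675a8ca
word = 0x1675a8ca → big-endian bytes:
  [0]=0x16  [1]=0x75  [2]=0xa8  [3]=0xca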